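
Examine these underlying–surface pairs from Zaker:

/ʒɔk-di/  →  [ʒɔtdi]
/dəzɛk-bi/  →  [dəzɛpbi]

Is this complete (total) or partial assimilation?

partial assimilation

Underlying /k/ is realised as [t] next to /d/; /d/ itself does not change.
The change velar → alveolar matches the place of the following /d/, identifying this as place assimilation.
Manner and voice are unchanged, so the assimilation is partial, not total.
Checking the remaining alternation: /k/ → [p] before /b/ (velar → bilabial, matching bilabial) — only place changes, and always toward the following segment.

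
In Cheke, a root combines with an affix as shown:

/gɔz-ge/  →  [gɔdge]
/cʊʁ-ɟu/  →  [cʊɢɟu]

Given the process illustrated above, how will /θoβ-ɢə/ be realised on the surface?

[θobɢə]

The data show regressive manner assimilation: /z/ → [d] before /g/; /ʁ/ → [ɢ] before /ɟ/. In each pair only manner changes, matching the following consonant, while place and voice stay constant.
The rule targets /β/ (voiced bilabial fricative), which sits before the trigger /ɢ/ (stop).
A voiced bilabial stop is [b], so the surface segment is [b].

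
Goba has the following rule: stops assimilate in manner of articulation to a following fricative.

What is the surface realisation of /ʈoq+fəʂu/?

[ʈoχfəʂu]

The rule targets /q/ (voiceless uvular stop), which sits before the trigger /f/ (fricative).
Changing only its manner to fricative gives [χ] — the voiceless uvular fricative.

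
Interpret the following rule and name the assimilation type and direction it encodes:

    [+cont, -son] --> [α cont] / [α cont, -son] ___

The rule copies [cont] (continuancy) from the environment onto the target fricatives; since [±cont] encodes the stop/fricative manner contrast, the assimilating dimension is manner.
The conditioning segment sits to the left of the focus bar, meaning the trigger precedes the segment that changes — progressive assimilation.

progressive manner assimilation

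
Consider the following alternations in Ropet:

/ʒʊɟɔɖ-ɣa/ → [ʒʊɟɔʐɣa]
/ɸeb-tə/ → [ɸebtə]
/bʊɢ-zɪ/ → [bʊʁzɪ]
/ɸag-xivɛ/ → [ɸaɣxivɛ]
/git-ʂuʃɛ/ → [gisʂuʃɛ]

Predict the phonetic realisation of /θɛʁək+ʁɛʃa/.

The data show regressive manner assimilation: /ɖ/ → [ʐ] before /ɣ/; /ɢ/ → [ʁ] before /z/; /g/ → [ɣ] before /x/; /t/ → [s] before /ʂ/. In each pair only manner changes, matching the following consonant, while place and voice stay constant.
No alternation appears in [ɸebtə]: there the adjacent consonants already agree in manner (/b/ and /t/ are both stops), so this form is consistent with the same rule.
The rule targets /k/ (voiceless velar stop), which sits before the trigger /ʁ/ (fricative).
A voiceless velar fricative is [x], so the surface segment is [x].

[θɛʁəxʁɛʃa]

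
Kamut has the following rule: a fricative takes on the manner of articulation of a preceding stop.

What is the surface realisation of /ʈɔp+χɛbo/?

/χ/ is a voiceless uvular fricative. The preceding trigger /p/ is a stop, so /χ/ must become a stop as well.
Changing only its manner to stop gives [q] — the voiceless uvular stop.

[ʈɔpqɛbo]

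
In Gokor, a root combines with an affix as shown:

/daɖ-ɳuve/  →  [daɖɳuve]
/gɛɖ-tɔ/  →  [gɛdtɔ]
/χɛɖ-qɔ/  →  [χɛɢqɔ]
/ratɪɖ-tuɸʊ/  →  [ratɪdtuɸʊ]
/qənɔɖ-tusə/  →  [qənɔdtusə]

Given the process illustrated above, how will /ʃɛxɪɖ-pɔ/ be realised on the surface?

The data show regressive place assimilation: /ɖ/ → [d] before /t/; /ɖ/ → [ɢ] before /q/. In each pair only place changes, matching the following consonant, while manner and voice stay constant.
No alternation appears in [daɖɳuve]: there the adjacent consonants already agree in place (/ɖ/ and /ɳ/ are both retroflex), so this form is consistent with the same rule.
/ɖ/ is a voiced retroflex stop. The following trigger /p/ is bilabial, so /ɖ/ must become bilabial as well.
Changing only its place to bilabial gives [b] — the voiced bilabial stop.

[ʃɛxɪbpɔ]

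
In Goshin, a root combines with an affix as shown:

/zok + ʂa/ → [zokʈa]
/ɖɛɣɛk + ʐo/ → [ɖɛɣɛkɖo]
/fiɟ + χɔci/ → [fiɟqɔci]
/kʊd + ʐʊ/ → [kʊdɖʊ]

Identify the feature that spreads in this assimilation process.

Underlying /ʂ/ is realised as [ʈ] next to /k/; /k/ itself does not change.
/ʂ/ is a fricative while /k/ is a stop; the output [ʈ] is a stop, matching the trigger — so the feature that spreads is manner.
The other alternating forms pattern the same way: /ʐ/ → [ɖ] after /k/ (fricative → stop, matching a stop); /χ/ → [q] after /ɟ/ (fricative → stop, matching a stop); /ʐ/ → [ɖ] after /d/ (fricative → stop, matching a stop) — only manner changes, and always toward the preceding segment.

manner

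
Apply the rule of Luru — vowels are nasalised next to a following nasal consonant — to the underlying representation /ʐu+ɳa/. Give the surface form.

The vowel /u/ is adjacent to the following nasal /ɳ/, so it acquires [+nasal] and surfaces as [ũ].

[ʐũɳa]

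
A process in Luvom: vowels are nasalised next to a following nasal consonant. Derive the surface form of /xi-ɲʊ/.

[xĩɲʊ]

/i/ sits next to the nasal /ɲ/ and is therefore nasalised to [ĩ].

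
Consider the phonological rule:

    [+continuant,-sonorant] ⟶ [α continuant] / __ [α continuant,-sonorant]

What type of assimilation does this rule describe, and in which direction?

The rule copies [continuant] (continuancy) from the environment onto the target fricatives; since [±continuant] encodes the stop/fricative manner contrast, the assimilating dimension is manner.
Since the environment is written after the underscore, the trigger follows the target; the direction is regressive.

regressive manner assimilation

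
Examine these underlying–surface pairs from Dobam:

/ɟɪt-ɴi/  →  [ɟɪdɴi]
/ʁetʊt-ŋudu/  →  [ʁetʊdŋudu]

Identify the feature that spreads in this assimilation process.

voicing

The segment that alternates is /t/, which surfaces as [d] when adjacent to /ɴ/.
The change voiceless → voiced matches the voicing of the following /ɴ/, identifying this as voicing assimilation.
Checking the remaining alternation: /t/ → [d] before /ŋ/ (voiceless → voiced, matching voiced) — only voicing changes, and always toward the following segment.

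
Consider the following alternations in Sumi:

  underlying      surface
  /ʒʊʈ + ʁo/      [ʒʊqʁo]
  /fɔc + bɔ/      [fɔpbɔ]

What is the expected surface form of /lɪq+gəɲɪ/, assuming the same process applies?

[lɪkgəɲɪ]

The data show regressive place assimilation: /ʈ/ → [q] before /ʁ/; /c/ → [p] before /b/. In each pair only place changes, matching the following consonant, while manner and voice stay constant.
The rule targets /q/ (voiceless uvular stop), which sits before the trigger /g/ (velar).
The voiceless velar stop is [k], so /q/ → [k].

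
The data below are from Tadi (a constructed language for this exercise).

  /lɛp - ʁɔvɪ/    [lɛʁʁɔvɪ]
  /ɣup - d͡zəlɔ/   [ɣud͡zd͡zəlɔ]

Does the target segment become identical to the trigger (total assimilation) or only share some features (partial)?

The segment that alternates is /p/, which surfaces as [ʁ] when adjacent to /ʁ/.
The output [ʁ] is identical to the trigger /ʁ/ — every feature (place, manner, voicing) has been copied — so this is total assimilation.
The remaining alternation confirms this: /p/ → [d͡z] before /d͡z/ — in each case the output is a copy of the following consonant.

total assimilation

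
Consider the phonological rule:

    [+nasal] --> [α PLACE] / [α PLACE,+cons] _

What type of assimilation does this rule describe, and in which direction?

progressive place assimilation

The shared variable α links the value of the place features (abbreviated [PLACE]) on the target to the same value on the neighbouring segment, so place is the feature that assimilates.
The conditioning segment sits to the left of the focus bar, meaning the trigger precedes the segment that changes — progressive assimilation.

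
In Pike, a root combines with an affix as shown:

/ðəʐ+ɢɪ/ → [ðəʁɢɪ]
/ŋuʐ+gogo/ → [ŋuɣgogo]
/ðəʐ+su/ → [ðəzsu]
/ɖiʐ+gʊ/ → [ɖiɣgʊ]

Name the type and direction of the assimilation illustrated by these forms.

regressive place assimilation

Underlying /ʐ/ is realised as [ʁ] next to /ɢ/; /ɢ/ itself does not change.
The change retroflex → uvular matches the place of the following /ɢ/, identifying this as place assimilation.
Manner and voice are unchanged, so the assimilation is partial, not total.
The other alternating forms pattern the same way: /ʐ/ → [ɣ] before /g/ (retroflex → velar, matching velar); /ʐ/ → [z] before /s/ (retroflex → alveolar, matching alveolar) — only place changes, and always toward the following segment.
The trigger is the following segment, so the direction is regressive (anticipatory).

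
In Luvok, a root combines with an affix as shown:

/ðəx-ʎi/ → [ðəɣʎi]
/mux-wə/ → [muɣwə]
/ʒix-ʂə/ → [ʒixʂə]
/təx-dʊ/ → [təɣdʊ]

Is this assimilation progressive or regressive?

The segment that alternates is /x/, which surfaces as [ɣ] when adjacent to /ʎ/.
/x/ is voiceless while /ʎ/ is voiced; the output [ɣ] is voiced, matching the trigger — so the feature that spreads is voicing.
The other alternating forms pattern the same way: /x/ → [ɣ] before /w/ (voiceless → voiced, matching voiced); /x/ → [ɣ] before /d/ (voiceless → voiced, matching voiced) — only voicing changes, and always toward the following segment.
No alternation appears in [ʒixʂə]: there the adjacent consonants already agree in voicing (/x/ and /ʂ/ are both voiceless), so this form is consistent with the same rule.
The trigger is the following segment, so the direction is regressive (anticipatory).

regressive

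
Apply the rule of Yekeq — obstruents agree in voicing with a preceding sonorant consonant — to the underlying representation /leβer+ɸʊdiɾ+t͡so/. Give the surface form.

[leβerβʊdiɾd͡zo]

The rule targets /ɸ/ (voiceless bilabial fricative), which sits after the trigger /r/ (voiced).
The voiced bilabial fricative is [β], so /ɸ/ → [β].
The same rule applies at the second boundary: /t͡s/ → [d͡z] next to /ɾ/.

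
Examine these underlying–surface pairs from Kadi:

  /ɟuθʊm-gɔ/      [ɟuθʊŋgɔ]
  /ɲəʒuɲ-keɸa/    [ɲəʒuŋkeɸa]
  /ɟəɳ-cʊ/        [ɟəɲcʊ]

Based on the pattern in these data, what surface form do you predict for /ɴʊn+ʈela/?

The data show regressive place assimilation: /m/ → [ŋ] before /g/; /ɲ/ → [ŋ] before /k/; /ɳ/ → [ɲ] before /c/. In each pair only place changes, matching the following consonant, while manner and voice stay constant.
/n/ is a voiced alveolar nasal. The following trigger /ʈ/ is retroflex, so /n/ must become retroflex as well.
Changing only its place to retroflex gives [ɳ] — the voiced retroflex nasal.

[ɴʊɳʈela]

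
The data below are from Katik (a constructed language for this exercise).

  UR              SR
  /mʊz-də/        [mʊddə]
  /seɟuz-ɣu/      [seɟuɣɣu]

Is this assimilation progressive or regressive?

The segment that alternates is /z/, which surfaces as [d] when adjacent to /d/.
The output [d] is identical to the trigger /d/ — every feature (place, manner, voicing) has been copied — so this is total assimilation.
The other form behaves the same way: /z/ → [ɣ] before /ɣ/ — in each case the output is a copy of the following consonant.
Since the segment that changes precedes the conditioning segment, the assimilation is regressive.

regressive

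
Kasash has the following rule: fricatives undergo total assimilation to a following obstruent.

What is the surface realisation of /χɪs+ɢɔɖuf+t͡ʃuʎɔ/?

/s/ is the segment targeted by the rule; it sits immediately before /ɢ/, so it assimilates completely and surfaces as [ɢ].
At the second juncture, /f/ likewise becomes [t͡ʃ] adjacent to /t͡ʃ/.

[χɪɢɢɔɖut͡ʃt͡ʃuʎɔ]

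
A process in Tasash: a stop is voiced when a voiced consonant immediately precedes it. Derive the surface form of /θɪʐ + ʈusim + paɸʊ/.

The rule targets /ʈ/ (voiceless retroflex stop), which sits after the trigger /ʐ/ (voiced).
The voiced retroflex stop is [ɖ], so /ʈ/ → [ɖ].
The same rule applies at the second boundary: /p/ → [b] next to /m/.

[θɪʐɖusimbaɸʊ]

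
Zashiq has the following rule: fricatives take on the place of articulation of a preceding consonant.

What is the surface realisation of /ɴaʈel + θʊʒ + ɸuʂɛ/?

/θ/ is a voiceless dental fricative. The preceding trigger /l/ is alveolar, so /θ/ must become alveolar as well.
A voiceless alveolar fricative is [s], so the surface segment is [s].
At the second juncture, /ɸ/ likewise becomes [ʃ] adjacent to /ʒ/.

[ɴaʈelsʊʒʃuʂɛ]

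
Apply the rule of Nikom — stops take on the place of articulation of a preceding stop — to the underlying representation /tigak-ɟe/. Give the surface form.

[tigakge]

/ɟ/ is a voiced palatal stop. The preceding trigger /k/ is velar, so /ɟ/ must become velar as well.
A voiced velar stop is [g], so the surface segment is [g].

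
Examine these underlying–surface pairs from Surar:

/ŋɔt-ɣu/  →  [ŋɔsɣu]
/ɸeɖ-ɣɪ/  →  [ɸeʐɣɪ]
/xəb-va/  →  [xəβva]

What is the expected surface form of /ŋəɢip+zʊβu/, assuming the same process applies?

The data show regressive manner assimilation: /t/ → [s] before /ɣ/; /ɖ/ → [ʐ] before /ɣ/; /b/ → [β] before /v/. In each pair only manner changes, matching the following consonant, while place and voice stay constant.
/p/ is a voiceless bilabial stop. The following trigger /z/ is a fricative, so /p/ must become a fricative as well.
A voiceless bilabial fricative is [ɸ], so the surface segment is [ɸ].

[ŋəɢiɸzʊβu]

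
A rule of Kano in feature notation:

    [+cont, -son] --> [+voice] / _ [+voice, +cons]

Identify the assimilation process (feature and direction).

regressive voicing assimilation

The target ([+cont, -son], fricatives) acquires [+voice] next to a voiced consonant ([+voice, +cons]) — it takes on the voicing of its neighbour, so the feature that spreads is voicing.
Since the environment is written after the underscore, the trigger follows the target; the direction is regressive.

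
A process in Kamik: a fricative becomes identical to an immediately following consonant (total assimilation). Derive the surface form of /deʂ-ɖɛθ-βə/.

[deɖɖɛββə]

/ʂ/ is the segment targeted by the rule; it sits immediately before /ɖ/, so it assimilates completely and surfaces as [ɖ].
At the second juncture, /θ/ likewise becomes [β] adjacent to /β/.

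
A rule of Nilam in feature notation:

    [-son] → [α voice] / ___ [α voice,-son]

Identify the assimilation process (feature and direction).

The shared variable α links the value of [voice] on the target to the same value on the neighbouring segment, so voicing is the feature that assimilates.
Since the environment is written after the underscore, the trigger follows the target; the direction is regressive.

regressive voicing assimilation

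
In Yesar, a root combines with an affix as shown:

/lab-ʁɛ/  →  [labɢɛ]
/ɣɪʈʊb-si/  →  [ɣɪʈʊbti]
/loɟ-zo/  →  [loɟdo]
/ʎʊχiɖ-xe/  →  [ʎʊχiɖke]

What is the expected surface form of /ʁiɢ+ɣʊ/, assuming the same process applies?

[ʁiɢgʊ]

The data show progressive manner assimilation: /ʁ/ → [ɢ] after /b/; /s/ → [t] after /b/; /z/ → [d] after /ɟ/; /x/ → [k] after /ɖ/. In each pair only manner changes, matching the preceding consonant, while place and voice stay constant.
/ɣ/ is a voiced velar fricative. The preceding trigger /ɢ/ is a stop, so /ɣ/ must become a stop as well.
A voiced velar stop is [g], so the surface segment is [g].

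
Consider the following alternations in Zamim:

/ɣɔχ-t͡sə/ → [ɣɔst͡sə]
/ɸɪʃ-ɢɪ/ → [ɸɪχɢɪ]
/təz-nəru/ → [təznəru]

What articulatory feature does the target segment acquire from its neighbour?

Comparing underlying and surface forms, /χ/ → [s] is the alternation; the neighbouring /t͡s/ is constant.
The change uvular → alveolar matches the place of the following /t͡s/, identifying this as place assimilation.
The other alternating form patterns the same way: /ʃ/ → [χ] before /ɢ/ (postalveolar → uvular, matching uvular) — only place changes, and always toward the following segment.
No alternation appears in [təznəru]: there the adjacent consonants already agree in place (/z/ and /n/ are both alveolar), so this form is consistent with the same rule.

place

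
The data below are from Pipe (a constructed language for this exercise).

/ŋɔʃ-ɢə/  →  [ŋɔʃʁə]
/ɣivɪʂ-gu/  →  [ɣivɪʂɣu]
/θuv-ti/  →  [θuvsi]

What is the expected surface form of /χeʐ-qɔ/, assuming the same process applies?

[χeʐχɔ]

The data show progressive manner assimilation: /ɢ/ → [ʁ] after /ʃ/; /g/ → [ɣ] after /ʂ/; /t/ → [s] after /v/. In each pair only manner changes, matching the preceding consonant, while place and voice stay constant.
/q/ is a voiceless uvular stop. The preceding trigger /ʐ/ is a fricative, so /q/ must become a fricative as well.
The voiceless uvular fricative is [χ], so /q/ → [χ].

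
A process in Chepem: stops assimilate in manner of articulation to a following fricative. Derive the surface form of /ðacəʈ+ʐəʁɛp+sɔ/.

[ðacəʂʐəʁɛɸsɔ]

The rule targets /ʈ/ (voiceless retroflex stop), which sits before the trigger /ʐ/ (fricative).
Changing only its manner to fricative gives [ʂ] — the voiceless retroflex fricative.
At the second juncture, /p/ likewise becomes [ɸ] adjacent to /s/.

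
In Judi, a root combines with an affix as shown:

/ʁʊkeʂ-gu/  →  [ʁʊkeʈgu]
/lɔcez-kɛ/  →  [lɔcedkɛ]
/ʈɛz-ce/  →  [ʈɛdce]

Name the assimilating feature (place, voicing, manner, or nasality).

manner

The segment that alternates is /ʂ/, which surfaces as [ʈ] when adjacent to /g/.
The change fricative → stop matches the manner of the following /g/, identifying this as manner assimilation.
The same holds elsewhere in the data: /z/ → [d] before /k/ (fricative → stop, matching a stop); /z/ → [d] before /c/ (fricative → stop, matching a stop) — only manner changes, and always toward the following segment.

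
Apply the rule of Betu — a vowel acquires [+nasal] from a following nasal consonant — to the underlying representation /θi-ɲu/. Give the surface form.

[θĩɲu]

/i/ sits next to the nasal /ɲ/ and is therefore nasalised to [ĩ].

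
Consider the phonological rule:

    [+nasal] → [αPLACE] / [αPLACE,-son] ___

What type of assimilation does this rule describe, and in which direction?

The rule copies the place features (abbreviated [PLACE]) from the environment onto the target, so the assimilating feature is place.
Since the environment is written before the underscore, the trigger precedes the target; the direction is progressive.

progressive place assimilation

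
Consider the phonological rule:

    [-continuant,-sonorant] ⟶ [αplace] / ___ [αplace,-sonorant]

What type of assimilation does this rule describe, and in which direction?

regressive place assimilation

The rule copies the place features (abbreviated [place]) from the environment onto the target, so the assimilating feature is place.
Since the environment is written after the underscore, the trigger follows the target; the direction is regressive.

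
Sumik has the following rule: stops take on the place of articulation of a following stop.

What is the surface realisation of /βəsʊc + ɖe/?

/c/ is a voiceless palatal stop. The following trigger /ɖ/ is retroflex, so /c/ must become retroflex as well.
A voiceless retroflex stop is [ʈ], so the surface segment is [ʈ].

[βəsʊʈɖe]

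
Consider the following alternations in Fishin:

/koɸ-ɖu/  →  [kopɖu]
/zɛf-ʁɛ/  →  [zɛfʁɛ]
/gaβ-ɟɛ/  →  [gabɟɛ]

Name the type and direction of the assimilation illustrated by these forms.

regressive manner assimilation

Comparing underlying and surface forms, /ɸ/ → [p] is the alternation; the neighbouring /ɖ/ is constant.
The change fricative → stop matches the manner of the following /ɖ/, identifying this as manner assimilation.
Place and voice are unchanged, so the assimilation is partial, not total.
The other alternating form patterns the same way: /β/ → [b] before /ɟ/ (fricative → stop, matching a stop) — only manner changes, and always toward the following segment.
No alternation appears in [zɛfʁɛ]: there the adjacent consonants already agree in manner (/f/ and /ʁ/ are both fricatives), so this form is consistent with the same rule.
The trigger is the following segment, so the direction is regressive (anticipatory).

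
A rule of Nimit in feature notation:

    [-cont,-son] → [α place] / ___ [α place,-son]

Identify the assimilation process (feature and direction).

regressive place assimilation

The rule copies the place features (abbreviated [place]) from the environment onto the target, so the assimilating feature is place.
The conditioning segment sits to the right of the focus bar, meaning the trigger follows the segment that changes — regressive assimilation.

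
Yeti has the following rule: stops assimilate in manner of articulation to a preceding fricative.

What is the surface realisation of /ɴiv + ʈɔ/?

[ɴivʂɔ]

The rule targets /ʈ/ (voiceless retroflex stop), which sits after the trigger /v/ (fricative).
The voiceless retroflex fricative is [ʂ], so /ʈ/ → [ʂ].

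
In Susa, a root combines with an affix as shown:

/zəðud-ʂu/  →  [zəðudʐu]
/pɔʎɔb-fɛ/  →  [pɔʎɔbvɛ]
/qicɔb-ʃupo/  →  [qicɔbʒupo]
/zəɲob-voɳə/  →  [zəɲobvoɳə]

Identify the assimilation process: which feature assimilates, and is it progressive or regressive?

Underlying /ʂ/ is realised as [ʐ] next to /d/; /d/ itself does not change.
The change voiceless → voiced matches the voicing of the preceding /d/, identifying this as voicing assimilation.
Place and manner are unchanged, so the assimilation is partial, not total.
The other alternating forms pattern the same way: /f/ → [v] after /b/ (voiceless → voiced, matching voiced); /ʃ/ → [ʒ] after /b/ (voiceless → voiced, matching voiced) — only voicing changes, and always toward the preceding segment.
Nothing changes in [zəɲobvoɳə]: there the adjacent consonants already agree in voicing (/v/ and /b/ are both voiced), so this form is consistent with the same rule.
Since the segment that changes follows the conditioning segment, the assimilation is progressive.

progressive voicing assimilation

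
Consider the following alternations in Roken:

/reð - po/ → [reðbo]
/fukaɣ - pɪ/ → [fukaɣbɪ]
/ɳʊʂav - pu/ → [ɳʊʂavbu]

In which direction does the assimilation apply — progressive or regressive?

Comparing underlying and surface forms, /p/ → [b] is the alternation; the neighbouring /ð/ is constant.
The change voiceless → voiced matches the voicing of the preceding /ð/, identifying this as voicing assimilation.
The other alternating forms pattern the same way: /p/ → [b] after /ɣ/ (voiceless → voiced, matching voiced); /p/ → [b] after /v/ (voiceless → voiced, matching voiced) — only voicing changes, and always toward the preceding segment.
Since the segment that changes follows the conditioning segment, the assimilation is progressive.

progressive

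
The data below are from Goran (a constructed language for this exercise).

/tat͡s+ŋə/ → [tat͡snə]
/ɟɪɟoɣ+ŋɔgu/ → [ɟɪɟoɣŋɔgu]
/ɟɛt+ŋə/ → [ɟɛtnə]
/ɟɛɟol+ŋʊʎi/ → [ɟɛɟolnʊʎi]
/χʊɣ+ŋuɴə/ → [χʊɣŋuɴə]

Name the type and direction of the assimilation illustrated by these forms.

Comparing underlying and surface forms, /ŋ/ → [n] is the alternation; the neighbouring /t͡s/ is constant.
/ŋ/ is velar while /t͡s/ is alveolar; the output [n] is alveolar, matching the trigger — so the feature that spreads is place.
Manner and voice are unchanged, so the assimilation is partial, not total.
The other alternating forms pattern the same way: /ŋ/ → [n] after /t/ (velar → alveolar, matching alveolar); /ŋ/ → [n] after /l/ (velar → alveolar, matching alveolar) — only place changes, and always toward the preceding segment.
Nothing changes in [ɟɪɟoɣŋɔgu], [χʊɣŋuɴə]: there the adjacent consonants already agree in place (/ŋ/ and /ɣ/ are both velar; /ŋ/ and /ɣ/ are both velar), so these forms are consistent with the same rule.
The trigger is the preceding segment, so the direction is progressive (perseverative).

progressive place assimilation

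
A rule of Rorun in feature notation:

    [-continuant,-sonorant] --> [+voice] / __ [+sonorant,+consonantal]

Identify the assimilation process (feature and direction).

The structural change is [+voice], and the conditioning segment [+sonorant,+consonantal] (a sonorant consonant) is itself voiced, so the target comes to share the voicing of its neighbour — voicing assimilation.
Since the environment is written after the underscore, the trigger follows the target; the direction is regressive.

regressive voicing assimilation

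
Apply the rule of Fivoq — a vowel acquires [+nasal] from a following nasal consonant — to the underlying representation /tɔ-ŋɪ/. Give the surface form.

/ɔ/ sits next to the nasal /ŋ/ and is therefore nasalised to [ɔ̃].

[tɔ̃ŋɪ]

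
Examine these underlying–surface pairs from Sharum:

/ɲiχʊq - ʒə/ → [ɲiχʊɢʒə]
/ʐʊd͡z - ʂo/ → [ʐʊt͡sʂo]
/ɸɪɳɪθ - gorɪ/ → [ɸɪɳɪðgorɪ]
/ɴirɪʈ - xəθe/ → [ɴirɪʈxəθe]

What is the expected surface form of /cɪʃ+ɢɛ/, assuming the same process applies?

[cɪʒɢɛ]

The data show regressive voicing assimilation: /q/ → [ɢ] before /ʒ/; /d͡z/ → [t͡s] before /ʂ/; /θ/ → [ð] before /g/. In each pair only voicing changes, matching the following consonant, while place and manner stay constant.
Nothing changes in [ɴirɪʈxəθe]: there the adjacent consonants already agree in voicing (/ʈ/ and /x/ are both voiceless), so this form is consistent with the same rule.
The rule targets /ʃ/ (voiceless postalveolar fricative), which sits before the trigger /ɢ/ (voiced).
A voiced postalveolar fricative is [ʒ], so the surface segment is [ʒ].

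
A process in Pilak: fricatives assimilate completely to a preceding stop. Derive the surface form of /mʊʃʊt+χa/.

/χ/ is the segment targeted by the rule; it sits immediately after /t/, so it assimilates completely and surfaces as [t].

[mʊʃʊtta]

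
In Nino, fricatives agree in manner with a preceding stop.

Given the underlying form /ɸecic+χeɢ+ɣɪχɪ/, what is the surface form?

/χ/ is a voiceless uvular fricative. The preceding trigger /c/ is a stop, so /χ/ must become a stop as well.
Changing only its manner to stop gives [q] — the voiceless uvular stop.
At the second juncture, /ɣ/ likewise becomes [g] adjacent to /ɢ/.

[ɸecicqeɢgɪχɪ]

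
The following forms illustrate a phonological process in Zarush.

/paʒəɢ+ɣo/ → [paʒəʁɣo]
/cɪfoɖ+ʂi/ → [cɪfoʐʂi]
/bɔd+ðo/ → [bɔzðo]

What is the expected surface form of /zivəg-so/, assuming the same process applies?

The data show regressive manner assimilation: /ɢ/ → [ʁ] before /ɣ/; /ɖ/ → [ʐ] before /ʂ/; /d/ → [z] before /ð/. In each pair only manner changes, matching the following consonant, while place and voice stay constant.
/g/ is a voiced velar stop. The following trigger /s/ is a fricative, so /g/ must become a fricative as well.
The voiced velar fricative is [ɣ], so /g/ → [ɣ].

[zivəɣso]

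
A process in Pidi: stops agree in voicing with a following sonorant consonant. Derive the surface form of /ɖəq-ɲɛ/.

The rule targets /q/ (voiceless uvular stop), which sits before the trigger /ɲ/ (voiced).
Changing only its voicing to voiced gives [ɢ] — the voiced uvular stop.

[ɖəɢɲɛ]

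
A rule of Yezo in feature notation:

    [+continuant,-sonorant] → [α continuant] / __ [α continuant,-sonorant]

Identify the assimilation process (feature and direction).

The rule copies [continuant] (continuancy) from the environment onto the target fricatives; since [±continuant] encodes the stop/fricative manner contrast, the assimilating dimension is manner.
The conditioning segment sits to the right of the focus bar, meaning the trigger follows the segment that changes — regressive assimilation.

regressive manner assimilation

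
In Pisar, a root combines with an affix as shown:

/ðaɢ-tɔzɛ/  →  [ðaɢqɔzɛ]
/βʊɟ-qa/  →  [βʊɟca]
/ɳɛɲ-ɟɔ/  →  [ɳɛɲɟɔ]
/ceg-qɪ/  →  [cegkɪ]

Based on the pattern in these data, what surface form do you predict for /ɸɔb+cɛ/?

The data show progressive place assimilation: /t/ → [q] after /ɢ/; /q/ → [c] after /ɟ/; /q/ → [k] after /g/. In each pair only place changes, matching the preceding consonant, while manner and voice stay constant.
Nothing changes in [ɳɛɲɟɔ]: there the adjacent consonants already agree in place (/ɟ/ and /ɲ/ are both palatal), so this form is consistent with the same rule.
/c/ is a voiceless palatal stop. The preceding trigger /b/ is bilabial, so /c/ must become bilabial as well.
Changing only its place to bilabial gives [p] — the voiceless bilabial stop.

[ɸɔbpɛ]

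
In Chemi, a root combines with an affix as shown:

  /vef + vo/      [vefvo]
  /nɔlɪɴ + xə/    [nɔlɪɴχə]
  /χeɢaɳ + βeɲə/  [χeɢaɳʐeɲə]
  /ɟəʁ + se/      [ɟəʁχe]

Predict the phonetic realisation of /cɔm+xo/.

[cɔmɸo]

The data show progressive place assimilation: /x/ → [χ] after /ɴ/; /β/ → [ʐ] after /ɳ/; /s/ → [χ] after /ʁ/. In each pair only place changes, matching the preceding consonant, while manner and voice stay constant.
Nothing changes in [vefvo]: there the adjacent consonants already agree in place (/v/ and /f/ are both labiodental), so this form is consistent with the same rule.
/x/ is a voiceless velar fricative. The preceding trigger /m/ is bilabial, so /x/ must become bilabial as well.
A voiceless bilabial fricative is [ɸ], so the surface segment is [ɸ].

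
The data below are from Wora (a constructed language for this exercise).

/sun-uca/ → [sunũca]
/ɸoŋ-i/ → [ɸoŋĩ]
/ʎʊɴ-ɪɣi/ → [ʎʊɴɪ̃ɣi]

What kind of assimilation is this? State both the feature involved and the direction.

progressive nasality assimilation (vowel nasalisation)

The vowel /u/ surfaces as nasalised [ũ] next to the preceding nasal /n/ — it has acquired the [+nasal] feature of its neighbour.
The other forms show the same pattern: /i/ → [ĩ] after /ŋ/; /ɪ/ → [ɪ̃] after /ɴ/ — each time a vowel is nasalised next to a preceding nasal.
Because the conditioning nasal is to the left of the vowel that changes, the process is progressive (perseverative).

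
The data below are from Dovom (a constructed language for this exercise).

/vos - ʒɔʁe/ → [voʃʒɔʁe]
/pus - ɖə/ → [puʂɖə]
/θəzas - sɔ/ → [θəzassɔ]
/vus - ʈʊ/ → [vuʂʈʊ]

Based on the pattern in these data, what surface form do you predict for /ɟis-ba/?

[ɟiɸba]

The data show regressive place assimilation: /s/ → [ʃ] before /ʒ/; /s/ → [ʂ] before /ɖ/; /s/ → [ʂ] before /ʈ/. In each pair only place changes, matching the following consonant, while manner and voice stay constant.
Nothing changes in [θəzassɔ]: there the adjacent consonants already agree in place (/s/ and /s/ are both alveolar), so this form is consistent with the same rule.
The rule targets /s/ (voiceless alveolar fricative), which sits before the trigger /b/ (bilabial).
The voiceless bilabial fricative is [ɸ], so /s/ → [ɸ].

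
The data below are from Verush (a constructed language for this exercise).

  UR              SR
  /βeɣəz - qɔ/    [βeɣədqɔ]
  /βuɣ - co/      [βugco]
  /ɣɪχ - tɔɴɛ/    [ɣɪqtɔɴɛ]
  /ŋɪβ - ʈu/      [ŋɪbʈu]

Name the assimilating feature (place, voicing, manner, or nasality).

Comparing underlying and surface forms, /z/ → [d] is the alternation; the neighbouring /q/ is constant.
/z/ is a fricative while /q/ is a stop; the output [d] is a stop, matching the trigger — so the feature that spreads is manner.
The other alternating forms pattern the same way: /ɣ/ → [g] before /c/ (fricative → stop, matching a stop); /χ/ → [q] before /t/ (fricative → stop, matching a stop); /β/ → [b] before /ʈ/ (fricative → stop, matching a stop) — only manner changes, and always toward the following segment.

manner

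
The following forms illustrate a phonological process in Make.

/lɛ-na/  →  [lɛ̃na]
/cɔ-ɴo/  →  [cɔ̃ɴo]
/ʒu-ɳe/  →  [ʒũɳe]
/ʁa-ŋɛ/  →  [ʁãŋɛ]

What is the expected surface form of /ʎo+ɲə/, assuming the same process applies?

[ʎõɲə]

The data show regressive nasality assimilation (vowel nasalisation): /ɛ/ → [ɛ̃] before /n/; /ɔ/ → [ɔ̃] before /ɴ/; /u/ → [ũ] before /ɳ/; /a/ → [ã] before /ŋ/ — a vowel is nasalised by an immediately following nasal consonant.
The vowel /o/ is adjacent to the following nasal /ɲ/, so it acquires [+nasal] and surfaces as [õ].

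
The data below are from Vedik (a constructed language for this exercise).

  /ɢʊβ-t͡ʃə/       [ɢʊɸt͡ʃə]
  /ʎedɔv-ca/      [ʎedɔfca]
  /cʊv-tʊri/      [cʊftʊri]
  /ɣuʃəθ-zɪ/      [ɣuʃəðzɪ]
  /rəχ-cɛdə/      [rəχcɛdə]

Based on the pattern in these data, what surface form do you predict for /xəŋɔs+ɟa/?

The data show regressive voicing assimilation: /β/ → [ɸ] before /t͡ʃ/; /v/ → [f] before /c/; /v/ → [f] before /t/; /θ/ → [ð] before /z/. In each pair only voicing changes, matching the following consonant, while place and manner stay constant.
No alternation appears in [rəχcɛdə]: there the adjacent consonants already agree in voicing (/χ/ and /c/ are both voiceless), so this form is consistent with the same rule.
/s/ is a voiceless alveolar fricative. The following trigger /ɟ/ is voiced, so /s/ must become voiced as well.
The voiced alveolar fricative is [z], so /s/ → [z].

[xəŋɔzɟa]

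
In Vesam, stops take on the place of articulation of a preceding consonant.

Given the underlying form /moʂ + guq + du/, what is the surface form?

/g/ is a voiced velar stop. The preceding trigger /ʂ/ is retroflex, so /g/ must become retroflex as well.
A voiced retroflex stop is [ɖ], so the surface segment is [ɖ].
At the second juncture, /d/ likewise becomes [ɢ] adjacent to /q/.

[moʂɖuqɢu]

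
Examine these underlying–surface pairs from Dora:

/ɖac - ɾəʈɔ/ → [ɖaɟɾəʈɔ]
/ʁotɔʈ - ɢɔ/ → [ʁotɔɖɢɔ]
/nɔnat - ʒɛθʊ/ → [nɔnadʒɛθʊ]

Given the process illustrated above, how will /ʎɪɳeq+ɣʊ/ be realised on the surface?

[ʎɪɳeɢɣʊ]

The data show regressive voicing assimilation: /c/ → [ɟ] before /ɾ/; /ʈ/ → [ɖ] before /ɢ/; /t/ → [d] before /ʒ/. In each pair only voicing changes, matching the following consonant, while place and manner stay constant.
/q/ is a voiceless uvular stop. The following trigger /ɣ/ is voiced, so /q/ must become voiced as well.
A voiced uvular stop is [ɢ], so the surface segment is [ɢ].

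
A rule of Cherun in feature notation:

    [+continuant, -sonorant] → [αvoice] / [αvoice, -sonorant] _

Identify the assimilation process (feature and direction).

progressive voicing assimilation

The rule copies [voice] from the environment onto the target, so the assimilating feature is voicing.
The conditioning segment sits to the left of the focus bar, meaning the trigger precedes the segment that changes — progressive assimilation.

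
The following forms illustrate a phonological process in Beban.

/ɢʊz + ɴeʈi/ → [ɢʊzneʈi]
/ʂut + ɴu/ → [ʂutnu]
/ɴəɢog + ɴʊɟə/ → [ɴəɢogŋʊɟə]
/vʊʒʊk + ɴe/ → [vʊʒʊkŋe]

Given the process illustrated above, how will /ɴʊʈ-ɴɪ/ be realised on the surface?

The data show progressive place assimilation: /ɴ/ → [n] after /z/; /ɴ/ → [n] after /t/; /ɴ/ → [ŋ] after /g/; /ɴ/ → [ŋ] after /k/. In each pair only place changes, matching the preceding consonant, while manner and voice stay constant.
The rule targets /ɴ/ (voiced uvular nasal), which sits after the trigger /ʈ/ (retroflex).
A voiced retroflex nasal is [ɳ], so the surface segment is [ɳ].

[ɴʊʈɳɪ]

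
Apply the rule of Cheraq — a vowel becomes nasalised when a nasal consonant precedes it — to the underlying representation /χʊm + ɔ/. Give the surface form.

The vowel /ɔ/ is adjacent to the preceding nasal /m/, so it acquires [+nasal] and surfaces as [ɔ̃].

[χʊmɔ̃]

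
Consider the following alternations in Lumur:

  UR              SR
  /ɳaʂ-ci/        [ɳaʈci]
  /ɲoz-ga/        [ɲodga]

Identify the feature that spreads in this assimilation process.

manner

Underlying /ʂ/ is realised as [ʈ] next to /c/; /c/ itself does not change.
/ʂ/ is a fricative while /c/ is a stop; the output [ʈ] is a stop, matching the trigger — so the feature that spreads is manner.
The other alternating form patterns the same way: /z/ → [d] before /g/ (fricative → stop, matching a stop) — only manner changes, and always toward the following segment.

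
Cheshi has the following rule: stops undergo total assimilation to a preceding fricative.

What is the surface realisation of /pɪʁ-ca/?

[pɪʁʁa]

/c/ is the segment targeted by the rule; it sits immediately after /ʁ/, so it assimilates completely and surfaces as [ʁ].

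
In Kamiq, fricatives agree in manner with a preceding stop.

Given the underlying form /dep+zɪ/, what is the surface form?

The rule targets /z/ (voiced alveolar fricative), which sits after the trigger /p/ (stop).
Changing only its manner to stop gives [d] — the voiced alveolar stop.

[depdɪ]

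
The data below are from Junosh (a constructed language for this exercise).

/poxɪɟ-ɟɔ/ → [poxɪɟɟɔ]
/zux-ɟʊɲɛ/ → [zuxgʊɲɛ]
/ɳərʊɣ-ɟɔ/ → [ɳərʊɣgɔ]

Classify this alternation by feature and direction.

The segment that alternates is /ɟ/, which surfaces as [g] when adjacent to /x/.
/ɟ/ is palatal while /x/ is velar; the output [g] is velar, matching the trigger — so the feature that spreads is place.
Manner and voice are unchanged, so the assimilation is partial, not total.
The other alternating form patterns the same way: /ɟ/ → [g] after /ɣ/ (palatal → velar, matching velar) — only place changes, and always toward the preceding segment.
No alternation appears in [poxɪɟɟɔ]: there the adjacent consonants already agree in place (/ɟ/ and /ɟ/ are both palatal), so this form is consistent with the same rule.
The trigger is the preceding segment, so the direction is progressive (perseverative).

progressive place assimilation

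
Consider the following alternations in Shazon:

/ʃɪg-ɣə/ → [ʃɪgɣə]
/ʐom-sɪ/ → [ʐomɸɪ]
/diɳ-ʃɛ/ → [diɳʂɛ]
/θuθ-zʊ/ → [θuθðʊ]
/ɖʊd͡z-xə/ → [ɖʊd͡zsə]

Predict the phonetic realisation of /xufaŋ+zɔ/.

The data show progressive place assimilation: /s/ → [ɸ] after /m/; /ʃ/ → [ʂ] after /ɳ/; /z/ → [ð] after /θ/; /x/ → [s] after /d͡z/. In each pair only place changes, matching the preceding consonant, while manner and voice stay constant.
Nothing changes in [ʃɪgɣə]: there the adjacent consonants already agree in place (/ɣ/ and /g/ are both velar), so this form is consistent with the same rule.
The rule targets /z/ (voiced alveolar fricative), which sits after the trigger /ŋ/ (velar).
A voiced velar fricative is [ɣ], so the surface segment is [ɣ].

[xufaŋɣɔ]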